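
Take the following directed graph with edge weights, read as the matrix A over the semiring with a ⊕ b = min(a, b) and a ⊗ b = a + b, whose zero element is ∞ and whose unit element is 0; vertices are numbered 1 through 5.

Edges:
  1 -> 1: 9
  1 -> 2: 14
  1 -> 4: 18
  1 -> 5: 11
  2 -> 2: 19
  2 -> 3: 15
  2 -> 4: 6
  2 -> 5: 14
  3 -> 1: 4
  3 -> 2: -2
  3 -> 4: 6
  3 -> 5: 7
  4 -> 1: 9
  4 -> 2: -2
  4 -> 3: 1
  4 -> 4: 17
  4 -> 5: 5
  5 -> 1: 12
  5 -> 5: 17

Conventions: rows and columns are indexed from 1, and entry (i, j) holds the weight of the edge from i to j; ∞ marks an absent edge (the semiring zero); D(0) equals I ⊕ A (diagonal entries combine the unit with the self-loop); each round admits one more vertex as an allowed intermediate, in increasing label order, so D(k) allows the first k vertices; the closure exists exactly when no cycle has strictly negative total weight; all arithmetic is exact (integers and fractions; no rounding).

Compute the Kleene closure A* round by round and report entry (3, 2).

D(0):
  [0, 14, ∞, 18, 11]
  [∞, 0, 15, 6, 14]
  [4, -2, 0, 6, 7]
  [9, -2, 1, 0, 5]
  [12, ∞, ∞, ∞, 0]
D(1):
  [0, 14, ∞, 18, 11]
  [∞, 0, 15, 6, 14]
  [4, -2, 0, 6, 7]
  [9, -2, 1, 0, 5]
  [12, 26, ∞, 30, 0]
D(2):
  [0, 14, 29, 18, 11]
  [∞, 0, 15, 6, 14]
  [4, -2, 0, 4, 7]
  [9, -2, 1, 0, 5]
  [12, 26, 41, 30, 0]
D(3):
  [0, 14, 29, 18, 11]
  [19, 0, 15, 6, 14]
  [4, -2, 0, 4, 7]
  [5, -2, 1, 0, 5]
  [12, 26, 41, 30, 0]
D(4):
  [0, 14, 19, 18, 11]
  [11, 0, 7, 6, 11]
  [4, -2, 0, 4, 7]
  [5, -2, 1, 0, 5]
  [12, 26, 31, 30, 0]
D(5):
  [0, 14, 19, 18, 11]
  [11, 0, 7, 6, 11]
  [4, -2, 0, 4, 7]
  [5, -2, 1, 0, 5]
  [12, 26, 31, 30, 0]
Answer: A*[3][2] = -2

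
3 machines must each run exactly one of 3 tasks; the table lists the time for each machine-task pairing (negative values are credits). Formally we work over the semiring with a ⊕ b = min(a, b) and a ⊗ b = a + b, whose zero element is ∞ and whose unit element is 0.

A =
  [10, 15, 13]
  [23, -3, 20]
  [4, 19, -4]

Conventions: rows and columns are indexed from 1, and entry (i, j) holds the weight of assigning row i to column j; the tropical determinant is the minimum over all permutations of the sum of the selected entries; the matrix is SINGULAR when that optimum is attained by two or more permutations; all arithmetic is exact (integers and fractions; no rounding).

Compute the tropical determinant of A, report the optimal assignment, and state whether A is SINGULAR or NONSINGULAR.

σ = (1, 2, 3): 10 + (-3) + (-4) = 3
σ = (1, 3, 2): 10 + 20 + 19 = 49
σ = (2, 1, 3): 15 + 23 + (-4) = 34
σ = (2, 3, 1): 15 + 20 + 4 = 39
σ = (3, 1, 2): 13 + 23 + 19 = 55
σ = (3, 2, 1): 13 + (-3) + 4 = 14
Optimal value attained by: σ = (1, 2, 3).
Answer: det⊕(A) = 3; verdict: NONSINGULAR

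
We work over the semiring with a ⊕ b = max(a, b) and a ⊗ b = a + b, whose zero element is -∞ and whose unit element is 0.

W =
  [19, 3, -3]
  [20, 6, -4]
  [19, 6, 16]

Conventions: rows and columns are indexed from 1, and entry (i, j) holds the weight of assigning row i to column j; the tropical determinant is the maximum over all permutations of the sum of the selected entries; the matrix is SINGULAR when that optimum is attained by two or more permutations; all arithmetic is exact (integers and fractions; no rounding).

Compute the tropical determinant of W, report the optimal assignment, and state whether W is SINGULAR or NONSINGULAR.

σ = (1, 2, 3): 19 + 6 + 16 = 41
σ = (1, 3, 2): 19 + (-4) + 6 = 21
σ = (2, 1, 3): 3 + 20 + 16 = 39
σ = (2, 3, 1): 3 + (-4) + 19 = 18
σ = (3, 1, 2): (-3) + 20 + 6 = 23
σ = (3, 2, 1): (-3) + 6 + 19 = 22
Optimal value attained by: σ = (1, 2, 3).
Answer: det⊕(W) = 41; verdict: NONSINGULAR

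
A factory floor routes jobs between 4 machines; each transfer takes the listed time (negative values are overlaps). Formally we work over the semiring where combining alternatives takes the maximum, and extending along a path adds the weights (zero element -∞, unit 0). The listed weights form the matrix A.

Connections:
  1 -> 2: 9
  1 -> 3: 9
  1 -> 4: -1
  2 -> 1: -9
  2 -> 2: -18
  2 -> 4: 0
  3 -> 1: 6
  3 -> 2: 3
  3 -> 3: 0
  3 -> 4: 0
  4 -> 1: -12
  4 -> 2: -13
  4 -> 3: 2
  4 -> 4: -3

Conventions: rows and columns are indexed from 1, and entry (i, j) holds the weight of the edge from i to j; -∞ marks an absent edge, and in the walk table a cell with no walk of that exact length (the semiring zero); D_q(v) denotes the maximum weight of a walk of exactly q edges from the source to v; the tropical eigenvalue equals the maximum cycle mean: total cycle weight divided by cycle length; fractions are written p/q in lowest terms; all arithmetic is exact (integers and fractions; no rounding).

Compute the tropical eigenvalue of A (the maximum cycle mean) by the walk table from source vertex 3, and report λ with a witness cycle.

q=0: [-∞, -∞, 0, -∞]
q=1: [6, 3, 0, 0]
q=2: [6, 15, 15, 5]
q=3: [21, 18, 15, 15]
q=4: [21, 30, 30, 20]
Optimal cycle mean attained by: cycle 1->3->1, total 9 + 6, length 2.
Answer: λ = 15/2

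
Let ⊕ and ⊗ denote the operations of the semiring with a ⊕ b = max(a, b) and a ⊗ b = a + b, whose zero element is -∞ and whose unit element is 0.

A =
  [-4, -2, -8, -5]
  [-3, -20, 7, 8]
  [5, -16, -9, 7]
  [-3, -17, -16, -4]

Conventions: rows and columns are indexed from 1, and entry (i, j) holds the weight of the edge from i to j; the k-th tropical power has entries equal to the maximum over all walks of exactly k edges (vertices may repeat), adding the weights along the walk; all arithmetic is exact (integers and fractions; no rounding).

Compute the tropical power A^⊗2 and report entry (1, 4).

A^⊗2:
  [-3, -6, 5, 6]
  [12, -5, -2, 14]
  [4, 3, -3, 3]
  [-7, -5, -10, -8]
Key observation: the optimum is the walk 1->2->4, with weight (-2) + 8 = 6.
Optimal value attained by: walk 1->2->4.
Answer: (A^⊗2)[1][4] = 6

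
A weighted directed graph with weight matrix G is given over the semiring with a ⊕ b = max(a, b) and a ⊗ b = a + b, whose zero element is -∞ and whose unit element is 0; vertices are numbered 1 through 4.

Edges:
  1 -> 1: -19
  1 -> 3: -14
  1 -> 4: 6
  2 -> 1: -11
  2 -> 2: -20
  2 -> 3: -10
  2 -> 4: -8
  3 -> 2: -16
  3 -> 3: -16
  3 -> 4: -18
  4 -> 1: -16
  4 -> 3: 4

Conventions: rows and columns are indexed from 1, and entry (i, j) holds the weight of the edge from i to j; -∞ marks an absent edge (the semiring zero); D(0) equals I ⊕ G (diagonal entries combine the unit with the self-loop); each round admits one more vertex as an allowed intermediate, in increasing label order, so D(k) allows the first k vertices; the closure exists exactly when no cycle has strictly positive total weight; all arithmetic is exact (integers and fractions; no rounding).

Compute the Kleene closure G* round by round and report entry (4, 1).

D(0):
  [0, -∞, -14, 6]
  [-11, 0, -10, -8]
  [-∞, -16, 0, -18]
  [-16, -∞, 4, 0]
D(1):
  [0, -∞, -14, 6]
  [-11, 0, -10, -5]
  [-∞, -16, 0, -18]
  [-16, -∞, 4, 0]
D(2):
  [0, -∞, -14, 6]
  [-11, 0, -10, -5]
  [-27, -16, 0, -18]
  [-16, -∞, 4, 0]
D(3):
  [0, -30, -14, 6]
  [-11, 0, -10, -5]
  [-27, -16, 0, -18]
  [-16, -12, 4, 0]
D(4):
  [0, -6, 10, 6]
  [-11, 0, -1, -5]
  [-27, -16, 0, -18]
  [-16, -12, 4, 0]
Answer: G*[4][1] = -16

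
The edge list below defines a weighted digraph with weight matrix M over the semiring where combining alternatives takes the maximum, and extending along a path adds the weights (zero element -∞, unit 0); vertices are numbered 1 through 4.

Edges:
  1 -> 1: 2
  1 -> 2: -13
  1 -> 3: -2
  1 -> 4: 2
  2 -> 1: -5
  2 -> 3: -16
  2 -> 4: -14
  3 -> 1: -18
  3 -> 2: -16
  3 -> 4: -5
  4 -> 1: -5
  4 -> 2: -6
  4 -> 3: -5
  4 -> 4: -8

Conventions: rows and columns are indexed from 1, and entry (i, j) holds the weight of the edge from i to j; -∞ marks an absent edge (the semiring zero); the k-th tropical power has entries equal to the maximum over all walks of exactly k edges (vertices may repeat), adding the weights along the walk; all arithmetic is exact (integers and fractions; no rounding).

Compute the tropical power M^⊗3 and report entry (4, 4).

M^⊗2:
  [4, -4, 0, 4]
  [-3, -18, -7, -3]
  [-10, -11, -10, -13]
  [-3, -14, -7, -3]
M^⊗3:
  [6, -2, 2, 6]
  [-1, -9, -5, -1]
  [-8, -19, -12, -8]
  [-1, -9, -5, -1]
Key observation: the optimum is the walk 4->1->1->4, with weight (-5) + 2 + 2 = -1.
Optimal value attained by: walk 4->1->1->4.
Answer: (M^⊗3)[4][4] = -1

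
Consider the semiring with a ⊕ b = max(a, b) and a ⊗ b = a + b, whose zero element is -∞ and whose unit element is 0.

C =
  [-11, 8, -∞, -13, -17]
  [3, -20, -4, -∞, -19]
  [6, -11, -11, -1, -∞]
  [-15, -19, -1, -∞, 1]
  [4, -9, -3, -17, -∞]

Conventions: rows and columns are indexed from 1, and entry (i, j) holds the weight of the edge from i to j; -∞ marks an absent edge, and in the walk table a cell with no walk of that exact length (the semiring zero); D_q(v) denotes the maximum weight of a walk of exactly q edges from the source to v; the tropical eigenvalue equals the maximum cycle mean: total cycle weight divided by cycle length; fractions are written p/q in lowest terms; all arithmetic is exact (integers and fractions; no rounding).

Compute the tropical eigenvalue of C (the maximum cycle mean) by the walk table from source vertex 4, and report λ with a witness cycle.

q=0: [-∞, -∞, -∞, 0, -∞]
q=1: [-15, -19, -1, -∞, 1]
q=2: [5, -7, -2, -2, -32]
q=3: [4, 13, -3, -3, -1]
q=4: [16, 12, 9, -4, -2]
q=5: [15, 24, 8, 8, -1]
Optimal cycle mean attained by: cycle 1->2->1, total 8 + 3, length 2.
Answer: λ = 11/2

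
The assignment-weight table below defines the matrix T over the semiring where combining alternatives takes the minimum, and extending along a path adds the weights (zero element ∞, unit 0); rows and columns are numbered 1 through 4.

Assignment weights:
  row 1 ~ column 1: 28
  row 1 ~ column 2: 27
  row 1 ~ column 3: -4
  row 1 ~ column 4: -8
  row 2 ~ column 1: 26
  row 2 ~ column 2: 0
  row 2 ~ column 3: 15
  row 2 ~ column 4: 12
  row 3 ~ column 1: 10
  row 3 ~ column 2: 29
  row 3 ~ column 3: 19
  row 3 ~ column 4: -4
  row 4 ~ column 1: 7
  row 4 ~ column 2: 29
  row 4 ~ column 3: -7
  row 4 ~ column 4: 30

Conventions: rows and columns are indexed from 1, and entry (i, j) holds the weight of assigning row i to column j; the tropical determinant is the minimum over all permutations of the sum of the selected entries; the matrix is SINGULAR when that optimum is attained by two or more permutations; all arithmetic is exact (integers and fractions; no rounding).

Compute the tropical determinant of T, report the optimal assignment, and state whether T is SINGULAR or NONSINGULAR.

σ = (1, 2, 3, 4): 28 + 0 + 19 + 30 = 77
σ = (1, 2, 4, 3): 28 + 0 + (-4) + (-7) = 17
σ = (1, 3, 2, 4): 28 + 15 + 29 + 30 = 102
σ = (1, 3, 4, 2): 28 + 15 + (-4) + 29 = 68
σ = (1, 4, 2, 3): 28 + 12 + 29 + (-7) = 62
σ = (1, 4, 3, 2): 28 + 12 + 19 + 29 = 88
σ = (2, 1, 3, 4): 27 + 26 + 19 + 30 = 102
σ = (2, 1, 4, 3): 27 + 26 + (-4) + (-7) = 42
σ = (2, 3, 1, 4): 27 + 15 + 10 + 30 = 82
σ = (2, 3, 4, 1): 27 + 15 + (-4) + 7 = 45
σ = (2, 4, 1, 3): 27 + 12 + 10 + (-7) = 42
σ = (2, 4, 3, 1): 27 + 12 + 19 + 7 = 65
σ = (3, 1, 2, 4): (-4) + 26 + 29 + 30 = 81
σ = (3, 1, 4, 2): (-4) + 26 + (-4) + 29 = 47
σ = (3, 2, 1, 4): (-4) + 0 + 10 + 30 = 36
σ = (3, 2, 4, 1): (-4) + 0 + (-4) + 7 = -1
σ = (3, 4, 1, 2): (-4) + 12 + 10 + 29 = 47
σ = (3, 4, 2, 1): (-4) + 12 + 29 + 7 = 44
σ = (4, 1, 2, 3): (-8) + 26 + 29 + (-7) = 40
σ = (4, 1, 3, 2): (-8) + 26 + 19 + 29 = 66
σ = (4, 2, 1, 3): (-8) + 0 + 10 + (-7) = -5
σ = (4, 2, 3, 1): (-8) + 0 + 19 + 7 = 18
σ = (4, 3, 1, 2): (-8) + 15 + 10 + 29 = 46
σ = (4, 3, 2, 1): (-8) + 15 + 29 + 7 = 43
Optimal value attained by: σ = (4, 2, 1, 3).
Answer: det⊕(T) = -5; verdict: NONSINGULAR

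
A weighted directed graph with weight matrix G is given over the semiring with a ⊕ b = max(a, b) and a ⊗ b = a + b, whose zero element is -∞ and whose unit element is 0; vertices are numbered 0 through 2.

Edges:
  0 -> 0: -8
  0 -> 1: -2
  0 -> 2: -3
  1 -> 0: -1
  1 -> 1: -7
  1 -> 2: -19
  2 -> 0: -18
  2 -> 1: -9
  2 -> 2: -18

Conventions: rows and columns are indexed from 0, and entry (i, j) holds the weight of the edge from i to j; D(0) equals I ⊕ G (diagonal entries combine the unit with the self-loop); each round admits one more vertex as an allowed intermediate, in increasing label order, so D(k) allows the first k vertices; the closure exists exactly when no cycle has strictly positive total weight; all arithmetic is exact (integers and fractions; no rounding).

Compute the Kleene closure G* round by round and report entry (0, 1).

D(0):
  [0, -2, -3]
  [-1, 0, -19]
  [-18, -9, 0]
D(1):
  [0, -2, -3]
  [-1, 0, -4]
  [-18, -9, 0]
D(2):
  [0, -2, -3]
  [-1, 0, -4]
  [-10, -9, 0]
D(3):
  [0, -2, -3]
  [-1, 0, -4]
  [-10, -9, 0]
Answer: G*[0][1] = -2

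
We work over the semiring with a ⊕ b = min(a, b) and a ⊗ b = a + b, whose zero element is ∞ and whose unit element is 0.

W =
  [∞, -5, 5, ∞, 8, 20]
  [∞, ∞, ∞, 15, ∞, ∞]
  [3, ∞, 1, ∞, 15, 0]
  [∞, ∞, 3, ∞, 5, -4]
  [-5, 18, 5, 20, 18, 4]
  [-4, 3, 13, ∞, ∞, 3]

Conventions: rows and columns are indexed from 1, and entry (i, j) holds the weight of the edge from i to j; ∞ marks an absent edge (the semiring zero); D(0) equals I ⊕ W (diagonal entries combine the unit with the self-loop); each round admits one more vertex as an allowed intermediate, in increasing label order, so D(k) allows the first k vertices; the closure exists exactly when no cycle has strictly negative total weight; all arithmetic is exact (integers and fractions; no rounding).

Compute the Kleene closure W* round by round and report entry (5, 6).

D(0):
  [0, -5, 5, ∞, 8, 20]
  [∞, 0, ∞, 15, ∞, ∞]
  [3, ∞, 0, ∞, 15, 0]
  [∞, ∞, 3, 0, 5, -4]
  [-5, 18, 5, 20, 0, 4]
  [-4, 3, 13, ∞, ∞, 0]
D(1):
  [0, -5, 5, ∞, 8, 20]
  [∞, 0, ∞, 15, ∞, ∞]
  [3, -2, 0, ∞, 11, 0]
  [∞, ∞, 3, 0, 5, -4]
  [-5, -10, 0, 20, 0, 4]
  [-4, -9, 1, ∞, 4, 0]
D(2):
  [0, -5, 5, 10, 8, 20]
  [∞, 0, ∞, 15, ∞, ∞]
  [3, -2, 0, 13, 11, 0]
  [∞, ∞, 3, 0, 5, -4]
  [-5, -10, 0, 5, 0, 4]
  [-4, -9, 1, 6, 4, 0]
D(3):
  [0, -5, 5, 10, 8, 5]
  [∞, 0, ∞, 15, ∞, ∞]
  [3, -2, 0, 13, 11, 0]
  [6, 1, 3, 0, 5, -4]
  [-5, -10, 0, 5, 0, 0]
  [-4, -9, 1, 6, 4, 0]
D(4):
  [0, -5, 5, 10, 8, 5]
  [21, 0, 18, 15, 20, 11]
  [3, -2, 0, 13, 11, 0]
  [6, 1, 3, 0, 5, -4]
  [-5, -10, 0, 5, 0, 0]
  [-4, -9, 1, 6, 4, 0]
D(5):
  [0, -5, 5, 10, 8, 5]
  [15, 0, 18, 15, 20, 11]
  [3, -2, 0, 13, 11, 0]
  [0, -5, 3, 0, 5, -4]
  [-5, -10, 0, 5, 0, 0]
  [-4, -9, 1, 6, 4, 0]
D(6):
  [0, -5, 5, 10, 8, 5]
  [7, 0, 12, 15, 15, 11]
  [-4, -9, 0, 6, 4, 0]
  [-8, -13, -3, 0, 0, -4]
  [-5, -10, 0, 5, 0, 0]
  [-4, -9, 1, 6, 4, 0]
Answer: W*[5][6] = 0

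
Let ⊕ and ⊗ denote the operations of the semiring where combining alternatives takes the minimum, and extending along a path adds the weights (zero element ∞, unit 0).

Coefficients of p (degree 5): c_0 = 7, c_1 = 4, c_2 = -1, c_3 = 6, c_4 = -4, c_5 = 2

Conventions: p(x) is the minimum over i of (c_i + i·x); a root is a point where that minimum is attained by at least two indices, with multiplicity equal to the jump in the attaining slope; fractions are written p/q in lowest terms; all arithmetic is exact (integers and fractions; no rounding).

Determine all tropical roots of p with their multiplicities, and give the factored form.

hull edge (i=0, c=7) to (i=2, c=-1): slope -4, span 2
hull edge (i=2, c=-1) to (i=4, c=-4): slope -3/2, span 2
hull edge (i=4, c=-4) to (i=5, c=2): slope 6, span 1
Factored form: p(x) = 2 ⊗ (x ⊕ (-6)) ⊗ (x ⊕ 3/2) ⊗ (x ⊕ 3/2) ⊗ (x ⊕ 4) ⊗ (x ⊕ 4)
Answer: roots = -6 (mult 1), 3/2 (mult 2), 4 (mult 2)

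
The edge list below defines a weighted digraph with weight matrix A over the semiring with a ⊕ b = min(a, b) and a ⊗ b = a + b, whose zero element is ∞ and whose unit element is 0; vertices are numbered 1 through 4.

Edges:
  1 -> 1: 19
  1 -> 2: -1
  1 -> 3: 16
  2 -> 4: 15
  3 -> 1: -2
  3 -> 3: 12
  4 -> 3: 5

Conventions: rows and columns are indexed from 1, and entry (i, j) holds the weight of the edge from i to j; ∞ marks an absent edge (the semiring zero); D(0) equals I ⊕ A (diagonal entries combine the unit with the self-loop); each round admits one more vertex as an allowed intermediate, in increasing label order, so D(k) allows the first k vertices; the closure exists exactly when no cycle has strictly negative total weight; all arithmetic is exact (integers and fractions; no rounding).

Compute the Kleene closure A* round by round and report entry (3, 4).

D(0):
  [0, -1, 16, ∞]
  [∞, 0, ∞, 15]
  [-2, ∞, 0, ∞]
  [∞, ∞, 5, 0]
D(1):
  [0, -1, 16, ∞]
  [∞, 0, ∞, 15]
  [-2, -3, 0, ∞]
  [∞, ∞, 5, 0]
D(2):
  [0, -1, 16, 14]
  [∞, 0, ∞, 15]
  [-2, -3, 0, 12]
  [∞, ∞, 5, 0]
D(3):
  [0, -1, 16, 14]
  [∞, 0, ∞, 15]
  [-2, -3, 0, 12]
  [3, 2, 5, 0]
D(4):
  [0, -1, 16, 14]
  [18, 0, 20, 15]
  [-2, -3, 0, 12]
  [3, 2, 5, 0]
Answer: A*[3][4] = 12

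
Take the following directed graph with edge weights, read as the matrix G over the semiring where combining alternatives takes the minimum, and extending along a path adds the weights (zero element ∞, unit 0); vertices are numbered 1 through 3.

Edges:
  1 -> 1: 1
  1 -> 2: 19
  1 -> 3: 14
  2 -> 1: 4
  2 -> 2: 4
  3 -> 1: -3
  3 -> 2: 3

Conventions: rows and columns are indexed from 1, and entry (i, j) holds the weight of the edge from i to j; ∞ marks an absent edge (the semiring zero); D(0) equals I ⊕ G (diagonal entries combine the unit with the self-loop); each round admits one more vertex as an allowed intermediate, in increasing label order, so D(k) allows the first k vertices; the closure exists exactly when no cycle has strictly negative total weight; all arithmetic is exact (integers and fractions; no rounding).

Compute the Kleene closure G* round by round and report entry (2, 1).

D(0):
  [0, 19, 14]
  [4, 0, ∞]
  [-3, 3, 0]
D(1):
  [0, 19, 14]
  [4, 0, 18]
  [-3, 3, 0]
D(2):
  [0, 19, 14]
  [4, 0, 18]
  [-3, 3, 0]
D(3):
  [0, 17, 14]
  [4, 0, 18]
  [-3, 3, 0]
Answer: G*[2][1] = 4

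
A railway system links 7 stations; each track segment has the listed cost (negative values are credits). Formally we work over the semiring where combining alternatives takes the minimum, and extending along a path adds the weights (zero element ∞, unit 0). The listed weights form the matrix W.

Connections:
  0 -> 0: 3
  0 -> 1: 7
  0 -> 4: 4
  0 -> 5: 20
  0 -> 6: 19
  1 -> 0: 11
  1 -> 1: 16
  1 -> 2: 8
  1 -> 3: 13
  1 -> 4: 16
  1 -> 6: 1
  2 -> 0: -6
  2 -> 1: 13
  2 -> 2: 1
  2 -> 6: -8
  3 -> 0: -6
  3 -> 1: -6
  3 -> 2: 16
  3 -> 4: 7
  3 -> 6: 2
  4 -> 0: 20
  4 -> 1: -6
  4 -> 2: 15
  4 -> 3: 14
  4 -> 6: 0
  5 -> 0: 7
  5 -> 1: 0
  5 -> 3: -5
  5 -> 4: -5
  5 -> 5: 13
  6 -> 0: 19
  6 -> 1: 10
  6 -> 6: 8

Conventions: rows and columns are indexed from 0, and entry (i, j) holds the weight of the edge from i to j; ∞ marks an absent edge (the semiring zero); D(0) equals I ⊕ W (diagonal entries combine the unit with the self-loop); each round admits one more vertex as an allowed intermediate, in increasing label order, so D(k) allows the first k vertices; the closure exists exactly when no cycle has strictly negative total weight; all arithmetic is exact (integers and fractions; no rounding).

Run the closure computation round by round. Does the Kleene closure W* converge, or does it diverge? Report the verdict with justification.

D(0):
  [0, 7, ∞, ∞, 4, 20, 19]
  [11, 0, 8, 13, 16, ∞, 1]
  [-6, 13, 0, ∞, ∞, ∞, -8]
  [-6, -6, 16, 0, 7, ∞, 2]
  [20, -6, 15, 14, 0, ∞, 0]
  [7, 0, ∞, -5, -5, 0, ∞]
  [19, 10, ∞, ∞, ∞, ∞, 0]
D(1):
  [0, 7, ∞, ∞, 4, 20, 19]
  [11, 0, 8, 13, 15, 31, 1]
  [-6, 1, 0, ∞, -2, 14, -8]
  [-6, -6, 16, 0, -2, 14, 2]
  [20, -6, 15, 14, 0, 40, 0]
  [7, 0, ∞, -5, -5, 0, 26]
  [19, 10, ∞, ∞, 23, 39, 0]
D(2):
  [0, 7, 15, 20, 4, 20, 8]
  [11, 0, 8, 13, 15, 31, 1]
  [-6, 1, 0, 14, -2, 14, -8]
  [-6, -6, 2, 0, -2, 14, -5]
  [5, -6, 2, 7, 0, 25, -5]
  [7, 0, 8, -5, -5, 0, 1]
  [19, 10, 18, 23, 23, 39, 0]
D(3):
  [0, 7, 15, 20, 4, 20, 7]
  [2, 0, 8, 13, 6, 22, 0]
  [-6, 1, 0, 14, -2, 14, -8]
  [-6, -6, 2, 0, -2, 14, -6]
  [-4, -6, 2, 7, 0, 16, -6]
  [2, 0, 8, -5, -5, 0, 0]
  [12, 10, 18, 23, 16, 32, 0]
D(4):
  [0, 7, 15, 20, 4, 20, 7]
  [2, 0, 8, 13, 6, 22, 0]
  [-6, 1, 0, 14, -2, 14, -8]
  [-6, -6, 2, 0, -2, 14, -6]
  [-4, -6, 2, 7, 0, 16, -6]
  [-11, -11, -3, -5, -7, 0, -11]
  [12, 10, 18, 23, 16, 32, 0]
D(5):
  [0, -2, 6, 11, 4, 20, -2]
  [2, 0, 8, 13, 6, 22, 0]
  [-6, -8, 0, 5, -2, 14, -8]
  [-6, -8, 0, 0, -2, 14, -8]
  [-4, -6, 2, 7, 0, 16, -6]
  [-11, -13, -5, -5, -7, 0, -13]
  [12, 10, 18, 23, 16, 32, 0]
D(6):
  [0, -2, 6, 11, 4, 20, -2]
  [2, 0, 8, 13, 6, 22, 0]
  [-6, -8, 0, 5, -2, 14, -8]
  [-6, -8, 0, 0, -2, 14, -8]
  [-4, -6, 2, 7, 0, 16, -6]
  [-11, -13, -5, -5, -7, 0, -13]
  [12, 10, 18, 23, 16, 32, 0]
D(7):
  [0, -2, 6, 11, 4, 20, -2]
  [2, 0, 8, 13, 6, 22, 0]
  [-6, -8, 0, 5, -2, 14, -8]
  [-6, -8, 0, 0, -2, 14, -8]
  [-4, -6, 2, 7, 0, 16, -6]
  [-11, -13, -5, -5, -7, 0, -13]
  [12, 10, 18, 23, 16, 32, 0]
Key observation: every diagonal entry stays at the unit through all rounds, so no improving cycle exists.
Answer: CONVERGES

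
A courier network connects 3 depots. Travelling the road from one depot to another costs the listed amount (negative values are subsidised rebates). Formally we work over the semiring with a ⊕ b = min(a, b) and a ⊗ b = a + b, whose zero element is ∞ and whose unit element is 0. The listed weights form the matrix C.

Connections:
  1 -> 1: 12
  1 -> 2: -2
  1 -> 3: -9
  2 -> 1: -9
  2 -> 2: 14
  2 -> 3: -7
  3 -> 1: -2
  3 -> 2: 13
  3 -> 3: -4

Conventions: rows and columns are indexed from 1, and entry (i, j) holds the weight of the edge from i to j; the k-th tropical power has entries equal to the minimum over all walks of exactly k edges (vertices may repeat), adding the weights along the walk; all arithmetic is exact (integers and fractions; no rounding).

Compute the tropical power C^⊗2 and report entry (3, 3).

C^⊗2:
  [-11, 4, -13]
  [-9, -11, -18]
  [-6, -4, -11]
Key observation: the optimum is the walk 3->1->3, with weight (-2) + (-9) = -11.
Optimal value attained by: walk 3->1->3.
Answer: (C^⊗2)[3][3] = -11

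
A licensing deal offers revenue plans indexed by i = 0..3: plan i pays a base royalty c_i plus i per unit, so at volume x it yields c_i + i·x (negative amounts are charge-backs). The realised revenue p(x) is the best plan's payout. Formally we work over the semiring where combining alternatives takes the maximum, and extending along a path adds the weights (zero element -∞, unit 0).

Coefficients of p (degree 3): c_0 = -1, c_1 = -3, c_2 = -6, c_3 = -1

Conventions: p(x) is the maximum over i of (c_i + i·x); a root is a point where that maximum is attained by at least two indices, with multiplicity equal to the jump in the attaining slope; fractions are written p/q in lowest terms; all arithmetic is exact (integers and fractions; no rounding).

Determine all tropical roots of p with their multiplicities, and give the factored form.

hull edge (i=0, c=-1) to (i=3, c=-1): slope 0, span 3
Factored form: p(x) = -1 ⊗ (x ⊕ 0) ⊗ (x ⊕ 0) ⊗ (x ⊕ 0)
Answer: roots = 0 (mult 3)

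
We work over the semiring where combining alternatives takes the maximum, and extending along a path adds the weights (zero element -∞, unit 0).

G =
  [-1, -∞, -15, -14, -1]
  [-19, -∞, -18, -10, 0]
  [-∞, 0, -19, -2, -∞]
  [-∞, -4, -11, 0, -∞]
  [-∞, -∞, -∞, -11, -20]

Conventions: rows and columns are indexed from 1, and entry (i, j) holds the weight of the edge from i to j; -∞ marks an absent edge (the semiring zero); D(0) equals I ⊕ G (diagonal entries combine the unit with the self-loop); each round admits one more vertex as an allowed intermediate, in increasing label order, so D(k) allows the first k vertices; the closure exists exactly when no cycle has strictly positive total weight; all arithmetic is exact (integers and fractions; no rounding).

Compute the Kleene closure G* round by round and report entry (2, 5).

D(0):
  [0, -∞, -15, -14, -1]
  [-19, 0, -18, -10, 0]
  [-∞, 0, 0, -2, -∞]
  [-∞, -4, -11, 0, -∞]
  [-∞, -∞, -∞, -11, 0]
D(1):
  [0, -∞, -15, -14, -1]
  [-19, 0, -18, -10, 0]
  [-∞, 0, 0, -2, -∞]
  [-∞, -4, -11, 0, -∞]
  [-∞, -∞, -∞, -11, 0]
D(2):
  [0, -∞, -15, -14, -1]
  [-19, 0, -18, -10, 0]
  [-19, 0, 0, -2, 0]
  [-23, -4, -11, 0, -4]
  [-∞, -∞, -∞, -11, 0]
D(3):
  [0, -15, -15, -14, -1]
  [-19, 0, -18, -10, 0]
  [-19, 0, 0, -2, 0]
  [-23, -4, -11, 0, -4]
  [-∞, -∞, -∞, -11, 0]
D(4):
  [0, -15, -15, -14, -1]
  [-19, 0, -18, -10, 0]
  [-19, 0, 0, -2, 0]
  [-23, -4, -11, 0, -4]
  [-34, -15, -22, -11, 0]
D(5):
  [0, -15, -15, -12, -1]
  [-19, 0, -18, -10, 0]
  [-19, 0, 0, -2, 0]
  [-23, -4, -11, 0, -4]
  [-34, -15, -22, -11, 0]
Answer: G*[2][5] = 0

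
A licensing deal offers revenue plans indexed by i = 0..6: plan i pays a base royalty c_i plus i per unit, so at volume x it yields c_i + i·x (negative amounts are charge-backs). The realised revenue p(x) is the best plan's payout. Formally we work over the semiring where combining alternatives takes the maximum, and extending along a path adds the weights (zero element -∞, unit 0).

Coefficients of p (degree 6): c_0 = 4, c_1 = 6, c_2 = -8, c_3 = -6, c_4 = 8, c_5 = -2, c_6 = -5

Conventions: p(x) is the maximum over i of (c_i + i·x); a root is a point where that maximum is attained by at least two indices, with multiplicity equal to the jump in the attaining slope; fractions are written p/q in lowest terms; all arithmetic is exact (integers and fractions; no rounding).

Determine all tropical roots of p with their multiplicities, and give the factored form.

hull edge (i=0, c=4) to (i=1, c=6): slope 2, span 1
hull edge (i=1, c=6) to (i=4, c=8): slope 2/3, span 3
hull edge (i=4, c=8) to (i=6, c=-5): slope -13/2, span 2
Factored form: p(x) = -5 ⊗ (x ⊕ (-2)) ⊗ (x ⊕ (-2/3)) ⊗ (x ⊕ (-2/3)) ⊗ (x ⊕ (-2/3)) ⊗ (x ⊕ 13/2) ⊗ (x ⊕ 13/2)
Answer: roots = -2 (mult 1), -2/3 (mult 3), 13/2 (mult 2)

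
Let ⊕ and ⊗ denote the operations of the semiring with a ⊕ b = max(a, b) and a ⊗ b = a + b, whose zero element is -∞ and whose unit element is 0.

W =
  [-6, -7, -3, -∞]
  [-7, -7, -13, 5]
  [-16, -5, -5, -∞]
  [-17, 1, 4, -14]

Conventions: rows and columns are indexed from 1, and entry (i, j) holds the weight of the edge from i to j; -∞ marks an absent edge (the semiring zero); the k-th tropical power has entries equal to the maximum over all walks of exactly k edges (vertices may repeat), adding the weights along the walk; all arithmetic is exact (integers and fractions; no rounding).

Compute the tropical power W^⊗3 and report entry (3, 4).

W^⊗2:
  [-12, -8, -8, -2]
  [-12, 6, 9, -2]
  [-12, -10, -10, 0]
  [-6, -1, -1, 6]
W^⊗3:
  [-15, -1, 2, -3]
  [-1, 4, 4, 11]
  [-17, 1, 4, -5]
  [-8, 7, 10, 4]
Key observation: the optimum is the walk 3->3->2->4, with weight (-5) + (-5) + 5 = -5.
Optimal value attained by: walk 3->3->2->4.
Answer: (W^⊗3)[3][4] = -5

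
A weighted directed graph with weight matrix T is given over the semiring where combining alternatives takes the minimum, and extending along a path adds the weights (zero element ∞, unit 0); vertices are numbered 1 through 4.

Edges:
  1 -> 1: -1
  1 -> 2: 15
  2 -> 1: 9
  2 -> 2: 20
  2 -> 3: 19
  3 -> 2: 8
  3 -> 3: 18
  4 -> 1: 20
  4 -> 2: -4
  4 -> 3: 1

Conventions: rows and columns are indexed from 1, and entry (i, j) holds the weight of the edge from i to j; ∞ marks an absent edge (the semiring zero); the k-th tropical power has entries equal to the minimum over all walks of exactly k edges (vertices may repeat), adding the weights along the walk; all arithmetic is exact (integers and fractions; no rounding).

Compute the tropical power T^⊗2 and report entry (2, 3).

T^⊗2:
  [-2, 14, 34, ∞]
  [8, 24, 37, ∞]
  [17, 26, 27, ∞]
  [5, 9, 15, ∞]
Key observation: the optimum is the walk 2->3->3, with weight 19 + 18 = 37.
Optimal value attained by: walk 2->3->3.
Answer: (T^⊗2)[2][3] = 37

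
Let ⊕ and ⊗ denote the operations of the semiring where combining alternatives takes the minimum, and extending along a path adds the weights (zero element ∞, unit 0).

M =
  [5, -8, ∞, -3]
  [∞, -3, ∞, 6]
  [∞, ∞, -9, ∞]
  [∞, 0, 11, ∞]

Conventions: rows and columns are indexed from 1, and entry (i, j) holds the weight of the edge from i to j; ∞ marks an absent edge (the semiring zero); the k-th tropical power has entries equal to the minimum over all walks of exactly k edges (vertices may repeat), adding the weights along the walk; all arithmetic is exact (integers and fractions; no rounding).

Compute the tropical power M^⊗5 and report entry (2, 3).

M^⊗2:
  [10, -11, 8, -2]
  [∞, -6, 17, 3]
  [∞, ∞, -18, ∞]
  [∞, -3, 2, 6]
M^⊗3:
  [15, -14, -1, -5]
  [∞, -9, 8, 0]
  [∞, ∞, -27, ∞]
  [∞, -6, -7, 3]
M^⊗4:
  [20, -17, -10, -8]
  [∞, -12, -1, -3]
  [∞, ∞, -36, ∞]
  [∞, -9, -16, 0]
M^⊗5:
  [25, -20, -19, -11]
  [∞, -15, -10, -6]
  [∞, ∞, -45, ∞]
  [∞, -12, -25, -3]
Key observation: the optimum is the walk 2->4->3->3->3->3, with weight 6 + 11 + (-9) + (-9) + (-9) = -10.
Optimal value attained by: walk 2->4->3->3->3->3.
Answer: (M^⊗5)[2][3] = -10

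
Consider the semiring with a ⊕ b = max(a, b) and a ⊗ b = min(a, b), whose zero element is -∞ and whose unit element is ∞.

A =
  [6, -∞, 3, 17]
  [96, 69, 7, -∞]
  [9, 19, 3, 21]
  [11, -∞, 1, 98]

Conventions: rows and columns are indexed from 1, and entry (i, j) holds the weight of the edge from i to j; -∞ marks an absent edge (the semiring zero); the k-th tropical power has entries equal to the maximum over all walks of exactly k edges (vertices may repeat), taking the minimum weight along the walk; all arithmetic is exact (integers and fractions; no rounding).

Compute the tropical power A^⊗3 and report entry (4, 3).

A^⊗2:
  [11, 3, 3, 17]
  [69, 69, 7, 17]
  [19, 19, 7, 21]
  [11, 1, 3, 98]
A^⊗3:
  [11, 3, 3, 17]
  [69, 69, 7, 17]
  [19, 19, 7, 21]
  [11, 3, 3, 98]
Key observation: the optimum is the walk 4->1->1->3, with weight 11 min 6 min 3 = 3.
Optimal value attained by: walk 4->1->1->3.
Answer: (A^⊗3)[4][3] = 3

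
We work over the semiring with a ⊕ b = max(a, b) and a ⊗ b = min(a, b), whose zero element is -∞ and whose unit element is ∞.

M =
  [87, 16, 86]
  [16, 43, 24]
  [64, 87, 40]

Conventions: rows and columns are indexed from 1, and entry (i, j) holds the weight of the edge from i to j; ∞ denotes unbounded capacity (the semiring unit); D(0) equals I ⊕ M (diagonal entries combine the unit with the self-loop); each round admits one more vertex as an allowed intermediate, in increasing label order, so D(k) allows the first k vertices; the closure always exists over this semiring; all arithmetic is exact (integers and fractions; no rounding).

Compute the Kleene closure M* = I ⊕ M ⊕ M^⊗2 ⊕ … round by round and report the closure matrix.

D(0):
  [∞, 16, 86]
  [16, ∞, 24]
  [64, 87, ∞]
D(1):
  [∞, 16, 86]
  [16, ∞, 24]
  [64, 87, ∞]
D(2):
  [∞, 16, 86]
  [16, ∞, 24]
  [64, 87, ∞]
D(3):
  [∞, 86, 86]
  [24, ∞, 24]
  [64, 87, ∞]
Answer: M* = [[∞, 86, 86], [24, ∞, 24], [64, 87, ∞]]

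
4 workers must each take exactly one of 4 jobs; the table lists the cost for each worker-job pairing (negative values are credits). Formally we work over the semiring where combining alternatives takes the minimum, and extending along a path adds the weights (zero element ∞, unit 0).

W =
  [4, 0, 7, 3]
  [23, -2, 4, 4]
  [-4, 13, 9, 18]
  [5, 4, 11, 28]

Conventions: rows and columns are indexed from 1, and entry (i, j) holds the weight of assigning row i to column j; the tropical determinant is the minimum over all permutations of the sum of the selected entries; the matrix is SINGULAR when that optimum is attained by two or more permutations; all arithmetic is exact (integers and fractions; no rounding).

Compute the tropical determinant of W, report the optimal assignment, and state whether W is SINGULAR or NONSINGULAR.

σ = (1, 2, 3, 4): 4 + (-2) + 9 + 28 = 39
σ = (1, 2, 4, 3): 4 + (-2) + 18 + 11 = 31
σ = (1, 3, 2, 4): 4 + 4 + 13 + 28 = 49
σ = (1, 3, 4, 2): 4 + 4 + 18 + 4 = 30
σ = (1, 4, 2, 3): 4 + 4 + 13 + 11 = 32
σ = (1, 4, 3, 2): 4 + 4 + 9 + 4 = 21
σ = (2, 1, 3, 4): 0 + 23 + 9 + 28 = 60
σ = (2, 1, 4, 3): 0 + 23 + 18 + 11 = 52
σ = (2, 3, 1, 4): 0 + 4 + (-4) + 28 = 28
σ = (2, 3, 4, 1): 0 + 4 + 18 + 5 = 27
σ = (2, 4, 1, 3): 0 + 4 + (-4) + 11 = 11
σ = (2, 4, 3, 1): 0 + 4 + 9 + 5 = 18
σ = (3, 1, 2, 4): 7 + 23 + 13 + 28 = 71
σ = (3, 1, 4, 2): 7 + 23 + 18 + 4 = 52
σ = (3, 2, 1, 4): 7 + (-2) + (-4) + 28 = 29
σ = (3, 2, 4, 1): 7 + (-2) + 18 + 5 = 28
σ = (3, 4, 1, 2): 7 + 4 + (-4) + 4 = 11
σ = (3, 4, 2, 1): 7 + 4 + 13 + 5 = 29
σ = (4, 1, 2, 3): 3 + 23 + 13 + 11 = 50
σ = (4, 1, 3, 2): 3 + 23 + 9 + 4 = 39
σ = (4, 2, 1, 3): 3 + (-2) + (-4) + 11 = 8
σ = (4, 2, 3, 1): 3 + (-2) + 9 + 5 = 15
σ = (4, 3, 1, 2): 3 + 4 + (-4) + 4 = 7
σ = (4, 3, 2, 1): 3 + 4 + 13 + 5 = 25
Optimal value attained by: σ = (4, 3, 1, 2).
Answer: det⊕(W) = 7; verdict: NONSINGULAR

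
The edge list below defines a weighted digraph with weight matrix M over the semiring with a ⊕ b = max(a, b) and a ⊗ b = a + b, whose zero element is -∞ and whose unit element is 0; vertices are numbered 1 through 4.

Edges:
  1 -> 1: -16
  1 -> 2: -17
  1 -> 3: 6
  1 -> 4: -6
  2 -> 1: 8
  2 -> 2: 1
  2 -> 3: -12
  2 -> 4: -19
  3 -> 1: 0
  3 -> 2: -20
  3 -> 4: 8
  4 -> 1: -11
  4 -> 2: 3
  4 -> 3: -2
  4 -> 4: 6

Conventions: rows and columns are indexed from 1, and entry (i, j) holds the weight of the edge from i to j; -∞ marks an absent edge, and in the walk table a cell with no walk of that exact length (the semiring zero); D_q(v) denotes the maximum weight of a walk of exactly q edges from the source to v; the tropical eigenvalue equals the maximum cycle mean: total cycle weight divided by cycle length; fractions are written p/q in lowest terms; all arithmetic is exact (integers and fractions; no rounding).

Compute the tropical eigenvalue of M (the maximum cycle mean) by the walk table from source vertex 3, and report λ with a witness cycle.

q=0: [-∞, -∞, 0, -∞]
q=1: [0, -20, -∞, 8]
q=2: [-3, 11, 6, 14]
q=3: [19, 17, 12, 20]
q=4: [25, 23, 25, 26]
Optimal cycle mean attained by: cycle 1->3->4->2->1, total 6 + 8 + 3 + 8, length 4.
Answer: λ = 25/4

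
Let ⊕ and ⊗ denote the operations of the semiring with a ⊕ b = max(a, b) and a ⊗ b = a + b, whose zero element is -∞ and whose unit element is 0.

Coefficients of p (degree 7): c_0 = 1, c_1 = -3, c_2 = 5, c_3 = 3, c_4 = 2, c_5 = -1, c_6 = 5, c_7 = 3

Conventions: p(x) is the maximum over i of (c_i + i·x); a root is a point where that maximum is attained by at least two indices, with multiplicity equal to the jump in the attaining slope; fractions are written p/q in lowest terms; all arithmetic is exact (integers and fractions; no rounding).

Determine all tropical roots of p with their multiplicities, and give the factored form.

hull edge (i=0, c=1) to (i=2, c=5): slope 2, span 2
hull edge (i=2, c=5) to (i=6, c=5): slope 0, span 4
hull edge (i=6, c=5) to (i=7, c=3): slope -2, span 1
Factored form: p(x) = 3 ⊗ (x ⊕ (-2)) ⊗ (x ⊕ (-2)) ⊗ (x ⊕ 0) ⊗ (x ⊕ 0) ⊗ (x ⊕ 0) ⊗ (x ⊕ 0) ⊗ (x ⊕ 2)
Answer: roots = -2 (mult 2), 0 (mult 4), 2 (mult 1)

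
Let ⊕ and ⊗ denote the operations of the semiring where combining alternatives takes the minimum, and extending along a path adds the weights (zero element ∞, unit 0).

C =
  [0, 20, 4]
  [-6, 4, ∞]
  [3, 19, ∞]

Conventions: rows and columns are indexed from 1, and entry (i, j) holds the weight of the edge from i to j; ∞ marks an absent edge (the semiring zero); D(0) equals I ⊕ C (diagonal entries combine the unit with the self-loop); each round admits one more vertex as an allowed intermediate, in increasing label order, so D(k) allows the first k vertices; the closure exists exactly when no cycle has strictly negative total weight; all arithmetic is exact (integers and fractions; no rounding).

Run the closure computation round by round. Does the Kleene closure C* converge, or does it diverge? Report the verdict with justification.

D(0):
  [0, 20, 4]
  [-6, 0, ∞]
  [3, 19, 0]
D(1):
  [0, 20, 4]
  [-6, 0, -2]
  [3, 19, 0]
D(2):
  [0, 20, 4]
  [-6, 0, -2]
  [3, 19, 0]
D(3):
  [0, 20, 4]
  [-6, 0, -2]
  [3, 19, 0]
Key observation: every diagonal entry stays at the unit through all rounds, so no improving cycle exists.
Answer: CONVERGES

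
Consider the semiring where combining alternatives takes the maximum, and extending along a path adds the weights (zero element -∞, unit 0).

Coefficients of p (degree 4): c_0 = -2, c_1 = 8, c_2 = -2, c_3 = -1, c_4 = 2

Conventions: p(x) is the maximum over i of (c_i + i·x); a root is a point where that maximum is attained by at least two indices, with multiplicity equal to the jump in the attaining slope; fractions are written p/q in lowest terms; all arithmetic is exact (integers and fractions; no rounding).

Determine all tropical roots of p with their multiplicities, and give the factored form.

hull edge (i=0, c=-2) to (i=1, c=8): slope 10, span 1
hull edge (i=1, c=8) to (i=4, c=2): slope -2, span 3
Factored form: p(x) = 2 ⊗ (x ⊕ (-10)) ⊗ (x ⊕ 2) ⊗ (x ⊕ 2) ⊗ (x ⊕ 2)
Answer: roots = -10 (mult 1), 2 (mult 3)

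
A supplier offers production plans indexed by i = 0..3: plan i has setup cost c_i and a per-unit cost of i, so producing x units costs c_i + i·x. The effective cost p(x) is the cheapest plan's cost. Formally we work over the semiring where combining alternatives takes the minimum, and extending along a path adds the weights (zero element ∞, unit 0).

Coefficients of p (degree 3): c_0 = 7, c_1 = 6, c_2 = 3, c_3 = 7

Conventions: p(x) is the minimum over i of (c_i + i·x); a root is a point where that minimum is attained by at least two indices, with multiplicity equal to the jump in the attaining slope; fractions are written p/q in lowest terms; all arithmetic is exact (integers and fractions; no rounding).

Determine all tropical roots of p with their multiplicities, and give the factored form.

hull edge (i=0, c=7) to (i=2, c=3): slope -2, span 2
hull edge (i=2, c=3) to (i=3, c=7): slope 4, span 1
Factored form: p(x) = 7 ⊗ (x ⊕ (-4)) ⊗ (x ⊕ 2) ⊗ (x ⊕ 2)
Answer: roots = -4 (mult 1), 2 (mult 2)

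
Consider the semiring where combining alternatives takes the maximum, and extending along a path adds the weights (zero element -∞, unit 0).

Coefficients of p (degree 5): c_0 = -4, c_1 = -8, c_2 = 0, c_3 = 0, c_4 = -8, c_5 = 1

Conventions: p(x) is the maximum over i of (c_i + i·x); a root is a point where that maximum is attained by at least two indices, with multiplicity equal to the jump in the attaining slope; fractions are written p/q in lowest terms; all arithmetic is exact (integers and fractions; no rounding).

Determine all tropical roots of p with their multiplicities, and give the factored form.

hull edge (i=0, c=-4) to (i=2, c=0): slope 2, span 2
hull edge (i=2, c=0) to (i=5, c=1): slope 1/3, span 3
Factored form: p(x) = 1 ⊗ (x ⊕ (-2)) ⊗ (x ⊕ (-2)) ⊗ (x ⊕ (-1/3)) ⊗ (x ⊕ (-1/3)) ⊗ (x ⊕ (-1/3))
Answer: roots = -2 (mult 2), -1/3 (mult 3)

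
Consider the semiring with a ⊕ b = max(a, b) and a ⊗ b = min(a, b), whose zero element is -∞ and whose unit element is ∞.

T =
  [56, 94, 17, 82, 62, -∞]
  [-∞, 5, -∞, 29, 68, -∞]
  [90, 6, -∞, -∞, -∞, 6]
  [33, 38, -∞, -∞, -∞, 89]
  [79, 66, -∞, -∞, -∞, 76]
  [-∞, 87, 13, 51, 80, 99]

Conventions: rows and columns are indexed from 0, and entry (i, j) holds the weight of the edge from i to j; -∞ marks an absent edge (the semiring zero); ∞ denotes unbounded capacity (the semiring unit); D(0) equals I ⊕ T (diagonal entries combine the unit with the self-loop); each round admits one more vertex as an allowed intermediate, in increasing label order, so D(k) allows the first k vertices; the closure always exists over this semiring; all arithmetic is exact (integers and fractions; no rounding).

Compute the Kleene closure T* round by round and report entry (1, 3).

D(0):
  [∞, 94, 17, 82, 62, -∞]
  [-∞, ∞, -∞, 29, 68, -∞]
  [90, 6, ∞, -∞, -∞, 6]
  [33, 38, -∞, ∞, -∞, 89]
  [79, 66, -∞, -∞, ∞, 76]
  [-∞, 87, 13, 51, 80, ∞]
D(1):
  [∞, 94, 17, 82, 62, -∞]
  [-∞, ∞, -∞, 29, 68, -∞]
  [90, 90, ∞, 82, 62, 6]
  [33, 38, 17, ∞, 33, 89]
  [79, 79, 17, 79, ∞, 76]
  [-∞, 87, 13, 51, 80, ∞]
D(2):
  [∞, 94, 17, 82, 68, -∞]
  [-∞, ∞, -∞, 29, 68, -∞]
  [90, 90, ∞, 82, 68, 6]
  [33, 38, 17, ∞, 38, 89]
  [79, 79, 17, 79, ∞, 76]
  [-∞, 87, 13, 51, 80, ∞]
D(3):
  [∞, 94, 17, 82, 68, 6]
  [-∞, ∞, -∞, 29, 68, -∞]
  [90, 90, ∞, 82, 68, 6]
  [33, 38, 17, ∞, 38, 89]
  [79, 79, 17, 79, ∞, 76]
  [13, 87, 13, 51, 80, ∞]
D(4):
  [∞, 94, 17, 82, 68, 82]
  [29, ∞, 17, 29, 68, 29]
  [90, 90, ∞, 82, 68, 82]
  [33, 38, 17, ∞, 38, 89]
  [79, 79, 17, 79, ∞, 79]
  [33, 87, 17, 51, 80, ∞]
D(5):
  [∞, 94, 17, 82, 68, 82]
  [68, ∞, 17, 68, 68, 68]
  [90, 90, ∞, 82, 68, 82]
  [38, 38, 17, ∞, 38, 89]
  [79, 79, 17, 79, ∞, 79]
  [79, 87, 17, 79, 80, ∞]
D(6):
  [∞, 94, 17, 82, 80, 82]
  [68, ∞, 17, 68, 68, 68]
  [90, 90, ∞, 82, 80, 82]
  [79, 87, 17, ∞, 80, 89]
  [79, 79, 17, 79, ∞, 79]
  [79, 87, 17, 79, 80, ∞]
Answer: T*[1][3] = 68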